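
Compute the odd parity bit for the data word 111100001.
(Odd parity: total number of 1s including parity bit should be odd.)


Number of 1s in data: 5
Parity bit: 0

0


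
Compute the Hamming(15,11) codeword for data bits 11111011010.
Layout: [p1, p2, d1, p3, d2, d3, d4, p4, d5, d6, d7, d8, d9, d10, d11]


Parity bits: p1=1, p2=1, p3=1, p4=0

111111101011010


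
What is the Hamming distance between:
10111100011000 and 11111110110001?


XOR: 01000010101001
Count of 1s: 5

5


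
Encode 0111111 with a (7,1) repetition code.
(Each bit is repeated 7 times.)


Each bit -> 7 copies

0000000111111111111111111111111111111111111111111


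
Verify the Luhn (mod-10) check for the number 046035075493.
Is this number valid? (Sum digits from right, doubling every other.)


Luhn sum = 42
42 mod 10 = 2

Invalid (Luhn sum mod 10 = 2)


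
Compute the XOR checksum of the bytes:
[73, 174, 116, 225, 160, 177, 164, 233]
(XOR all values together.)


XOR chain: 73 ^ 174 ^ 116 ^ 225 ^ 160 ^ 177 ^ 164 ^ 233 = 46

46


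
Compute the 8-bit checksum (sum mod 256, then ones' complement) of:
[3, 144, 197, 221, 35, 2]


Sum = 602 mod 256 = 90
Complement = 165

165


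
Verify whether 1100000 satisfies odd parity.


Number of 1s: 2

No, parity error (2 ones)


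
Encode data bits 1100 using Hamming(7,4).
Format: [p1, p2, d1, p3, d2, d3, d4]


Parity bits: p1=0, p2=1, p3=1

0111100


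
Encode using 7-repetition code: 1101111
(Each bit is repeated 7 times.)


Each bit -> 7 copies

1111111111111100000001111111111111111111111111111


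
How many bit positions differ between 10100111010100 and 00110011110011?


XOR: 10010100100111
Count of 1s: 7

7


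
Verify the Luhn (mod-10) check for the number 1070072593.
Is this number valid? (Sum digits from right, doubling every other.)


Luhn sum = 35
35 mod 10 = 5

Invalid (Luhn sum mod 10 = 5)


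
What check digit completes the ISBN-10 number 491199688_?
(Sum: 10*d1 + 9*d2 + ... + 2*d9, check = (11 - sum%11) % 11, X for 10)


Weighted sum: 299
299 mod 11 = 2

Check digit: 9


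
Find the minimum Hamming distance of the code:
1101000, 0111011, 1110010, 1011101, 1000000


Comparing all pairs, minimum distance: 2
Can detect 1 errors, correct 0 errors

2


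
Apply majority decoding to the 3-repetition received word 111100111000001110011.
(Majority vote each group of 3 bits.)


Groups: 111, 100, 111, 000, 001, 110, 011
Majority votes: 1010011

1010011


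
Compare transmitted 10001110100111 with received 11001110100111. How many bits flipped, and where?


XOR: 01000000000000

1 error(s) at position(s): 1


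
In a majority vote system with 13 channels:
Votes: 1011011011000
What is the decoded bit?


Ones: 7 out of 13
Threshold: 7

1 (7/13 voted 1)


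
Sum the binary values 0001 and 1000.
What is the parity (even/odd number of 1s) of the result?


0001 = 1
1000 = 8
Sum = 9 = 1001
1s count = 2

even parity (2 ones in 1001)


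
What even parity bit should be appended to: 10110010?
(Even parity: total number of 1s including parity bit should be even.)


Number of 1s in data: 4
Parity bit: 0

0


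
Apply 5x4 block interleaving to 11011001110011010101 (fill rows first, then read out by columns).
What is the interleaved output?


Matrix:
  1101
  1001
  1100
  1101
  0101
Read columns: 11110101110000011011

11110101110000011011


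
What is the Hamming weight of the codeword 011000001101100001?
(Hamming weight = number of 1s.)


Counting 1s in 011000001101100001

7


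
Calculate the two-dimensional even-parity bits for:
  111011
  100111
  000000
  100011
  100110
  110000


Row parities: 100110
Column parities: 101001

Row P: 100110, Col P: 101001, Corner: 1


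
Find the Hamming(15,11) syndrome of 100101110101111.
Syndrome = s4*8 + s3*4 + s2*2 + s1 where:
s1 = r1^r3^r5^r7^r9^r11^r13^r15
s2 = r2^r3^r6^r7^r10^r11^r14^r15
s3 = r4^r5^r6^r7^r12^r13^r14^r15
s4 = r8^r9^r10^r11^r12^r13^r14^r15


s1=0, s2=1, s3=1, s4=0

Syndrome = 6 (error at position 6)


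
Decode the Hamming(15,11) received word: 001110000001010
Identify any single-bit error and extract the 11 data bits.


Syndrome = 0: no error detected

Data: 11000001010 (no errors)


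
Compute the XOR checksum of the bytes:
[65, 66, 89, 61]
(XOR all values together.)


XOR chain: 65 ^ 66 ^ 89 ^ 61 = 103

103


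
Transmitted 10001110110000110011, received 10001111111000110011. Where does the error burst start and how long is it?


XOR: 00000001001000000000

Burst at position 7, length 4


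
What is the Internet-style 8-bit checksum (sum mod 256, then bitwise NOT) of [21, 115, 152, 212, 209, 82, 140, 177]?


Sum = 1108 mod 256 = 84
Complement = 171

171


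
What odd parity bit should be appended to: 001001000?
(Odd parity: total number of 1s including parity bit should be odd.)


Number of 1s in data: 2
Parity bit: 1

1


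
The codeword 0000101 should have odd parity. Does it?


Number of 1s: 2

No, parity error (2 ones)


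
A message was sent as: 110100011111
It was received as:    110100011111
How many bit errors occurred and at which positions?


XOR: 000000000000

0 errors (received matches sent)


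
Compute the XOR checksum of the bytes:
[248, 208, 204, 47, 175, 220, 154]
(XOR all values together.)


XOR chain: 248 ^ 208 ^ 204 ^ 47 ^ 175 ^ 220 ^ 154 = 34

34


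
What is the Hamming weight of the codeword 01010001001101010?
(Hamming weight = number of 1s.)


Counting 1s in 01010001001101010

7


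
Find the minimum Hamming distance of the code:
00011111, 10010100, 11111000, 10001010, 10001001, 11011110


Comparing all pairs, minimum distance: 2
Can detect 1 errors, correct 0 errors

2


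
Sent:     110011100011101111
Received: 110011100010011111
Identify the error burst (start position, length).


XOR: 000000000001110000

Burst at position 11, length 3


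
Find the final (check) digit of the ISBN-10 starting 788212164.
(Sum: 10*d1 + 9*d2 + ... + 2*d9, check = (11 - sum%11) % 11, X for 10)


Weighted sum: 266
266 mod 11 = 2

Check digit: 9


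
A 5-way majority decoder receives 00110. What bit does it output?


Ones: 2 out of 5
Threshold: 3

0 (2/5 voted 1)


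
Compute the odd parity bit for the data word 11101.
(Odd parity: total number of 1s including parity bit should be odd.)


Number of 1s in data: 4
Parity bit: 1

1


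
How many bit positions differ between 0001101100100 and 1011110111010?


XOR: 1010011011110
Count of 1s: 8

8


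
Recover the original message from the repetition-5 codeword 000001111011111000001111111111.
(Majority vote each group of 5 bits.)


Groups: 00000, 11110, 11111, 00000, 11111, 11111
Majority votes: 011011

011011


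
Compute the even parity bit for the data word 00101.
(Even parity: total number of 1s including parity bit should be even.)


Number of 1s in data: 2
Parity bit: 0

0


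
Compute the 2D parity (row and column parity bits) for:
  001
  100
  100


Row parities: 111
Column parities: 001

Row P: 111, Col P: 001, Corner: 1


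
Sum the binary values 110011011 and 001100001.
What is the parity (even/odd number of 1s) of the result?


110011011 = 411
001100001 = 97
Sum = 508 = 111111100
1s count = 7

odd parity (7 ones in 111111100)


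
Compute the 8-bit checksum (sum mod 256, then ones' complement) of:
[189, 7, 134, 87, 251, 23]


Sum = 691 mod 256 = 179
Complement = 76

76


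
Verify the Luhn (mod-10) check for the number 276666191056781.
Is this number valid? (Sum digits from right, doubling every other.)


Luhn sum = 59
59 mod 10 = 9

Invalid (Luhn sum mod 10 = 9)


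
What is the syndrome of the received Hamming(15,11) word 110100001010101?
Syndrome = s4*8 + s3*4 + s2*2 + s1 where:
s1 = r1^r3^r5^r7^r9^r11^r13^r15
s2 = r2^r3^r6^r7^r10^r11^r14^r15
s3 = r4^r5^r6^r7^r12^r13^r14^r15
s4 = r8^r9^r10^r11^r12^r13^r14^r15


s1=1, s2=1, s3=1, s4=0

Syndrome = 7 (error at position 7)


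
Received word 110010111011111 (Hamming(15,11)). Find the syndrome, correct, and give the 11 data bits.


Syndrome = 11: error at position 11

Data: 01011001111 (corrected bit 11)


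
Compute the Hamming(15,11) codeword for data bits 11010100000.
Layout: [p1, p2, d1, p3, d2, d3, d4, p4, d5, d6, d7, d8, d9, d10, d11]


Parity bits: p1=1, p2=1, p3=0, p4=1

111010110100000


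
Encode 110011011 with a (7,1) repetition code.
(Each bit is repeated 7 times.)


Each bit -> 7 copies

111111111111110000000000000011111111111111000000011111111111111


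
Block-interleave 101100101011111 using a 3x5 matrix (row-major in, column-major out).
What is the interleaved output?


Matrix:
  10110
  01010
  11111
Read columns: 101011101111001

101011101111001


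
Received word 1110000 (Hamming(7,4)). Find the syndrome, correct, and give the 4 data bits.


Syndrome = 0: no error detected

Data: 1000 (no errors)


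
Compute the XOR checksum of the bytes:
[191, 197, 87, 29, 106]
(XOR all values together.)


XOR chain: 191 ^ 197 ^ 87 ^ 29 ^ 106 = 90

90


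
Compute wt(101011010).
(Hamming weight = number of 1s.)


Counting 1s in 101011010

5


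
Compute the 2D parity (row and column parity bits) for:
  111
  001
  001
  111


Row parities: 1111
Column parities: 000

Row P: 1111, Col P: 000, Corner: 0


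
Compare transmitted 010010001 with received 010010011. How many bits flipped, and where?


XOR: 000000010

1 error(s) at position(s): 7


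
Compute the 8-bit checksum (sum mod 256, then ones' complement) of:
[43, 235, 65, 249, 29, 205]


Sum = 826 mod 256 = 58
Complement = 197

197


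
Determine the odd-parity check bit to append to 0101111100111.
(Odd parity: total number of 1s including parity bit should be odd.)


Number of 1s in data: 9
Parity bit: 0

0


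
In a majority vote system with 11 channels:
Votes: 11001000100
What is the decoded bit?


Ones: 4 out of 11
Threshold: 6

0 (4/11 voted 1)


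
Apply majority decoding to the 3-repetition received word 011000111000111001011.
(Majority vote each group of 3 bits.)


Groups: 011, 000, 111, 000, 111, 001, 011
Majority votes: 1010101

1010101


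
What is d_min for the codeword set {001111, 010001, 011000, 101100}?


Comparing all pairs, minimum distance: 2
Can detect 1 errors, correct 0 errors

2


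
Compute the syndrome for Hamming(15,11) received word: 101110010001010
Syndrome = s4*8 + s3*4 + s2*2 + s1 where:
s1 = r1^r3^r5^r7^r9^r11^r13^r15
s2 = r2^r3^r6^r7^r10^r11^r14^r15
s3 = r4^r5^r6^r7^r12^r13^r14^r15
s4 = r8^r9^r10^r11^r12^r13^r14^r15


s1=1, s2=0, s3=0, s4=1

Syndrome = 9 (error at position 9)


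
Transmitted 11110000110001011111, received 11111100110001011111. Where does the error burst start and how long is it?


XOR: 00001100000000000000

Burst at position 4, length 2


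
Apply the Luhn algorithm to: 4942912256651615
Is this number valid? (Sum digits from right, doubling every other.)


Luhn sum = 73
73 mod 10 = 3

Invalid (Luhn sum mod 10 = 3)


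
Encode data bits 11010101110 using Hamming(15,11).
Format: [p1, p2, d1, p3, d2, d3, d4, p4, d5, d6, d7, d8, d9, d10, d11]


Parity bits: p1=0, p2=0, p3=1, p4=0

001110100101110


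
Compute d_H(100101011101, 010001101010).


XOR: 110100110111
Count of 1s: 8

8


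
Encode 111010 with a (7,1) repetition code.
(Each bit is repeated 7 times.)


Each bit -> 7 copies

111111111111111111111000000011111110000000


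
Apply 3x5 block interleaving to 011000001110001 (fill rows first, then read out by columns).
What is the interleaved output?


Matrix:
  01100
  00011
  10001
Read columns: 001100100010011

001100100010011


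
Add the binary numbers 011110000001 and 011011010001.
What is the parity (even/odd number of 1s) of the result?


011110000001 = 1921
011011010001 = 1745
Sum = 3666 = 111001010010
1s count = 6

even parity (6 ones in 111001010010)


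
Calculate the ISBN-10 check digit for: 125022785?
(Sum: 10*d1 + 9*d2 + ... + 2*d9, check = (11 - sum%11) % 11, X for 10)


Weighted sum: 152
152 mod 11 = 9

Check digit: 2


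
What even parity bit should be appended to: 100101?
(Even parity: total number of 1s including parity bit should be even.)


Number of 1s in data: 3
Parity bit: 1

1


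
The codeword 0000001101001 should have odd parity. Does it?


Number of 1s: 4

No, parity error (4 ones)


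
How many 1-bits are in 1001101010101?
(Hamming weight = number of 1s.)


Counting 1s in 1001101010101

7


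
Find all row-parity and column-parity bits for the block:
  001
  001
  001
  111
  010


Row parities: 11111
Column parities: 100

Row P: 11111, Col P: 100, Corner: 1


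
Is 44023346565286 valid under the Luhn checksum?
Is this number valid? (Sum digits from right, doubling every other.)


Luhn sum = 60
60 mod 10 = 0

Valid (Luhn sum mod 10 = 0)


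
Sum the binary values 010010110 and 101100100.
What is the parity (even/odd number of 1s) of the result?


010010110 = 150
101100100 = 356
Sum = 506 = 111111010
1s count = 7

odd parity (7 ones in 111111010)


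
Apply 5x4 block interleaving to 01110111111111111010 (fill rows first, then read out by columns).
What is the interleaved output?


Matrix:
  0111
  0111
  1111
  1111
  1010
Read columns: 00111111101111111110

00111111101111111110


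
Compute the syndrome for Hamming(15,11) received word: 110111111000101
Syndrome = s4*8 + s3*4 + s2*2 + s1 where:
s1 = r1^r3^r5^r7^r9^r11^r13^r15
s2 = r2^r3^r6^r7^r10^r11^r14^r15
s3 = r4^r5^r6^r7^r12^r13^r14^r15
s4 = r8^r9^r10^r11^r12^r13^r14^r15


s1=0, s2=0, s3=0, s4=0

Syndrome = 0 (no error)


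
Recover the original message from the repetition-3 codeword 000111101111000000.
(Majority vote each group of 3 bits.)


Groups: 000, 111, 101, 111, 000, 000
Majority votes: 011100

011100


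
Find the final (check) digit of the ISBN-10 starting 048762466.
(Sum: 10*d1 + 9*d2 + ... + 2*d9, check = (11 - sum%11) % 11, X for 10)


Weighted sum: 241
241 mod 11 = 10

Check digit: 1


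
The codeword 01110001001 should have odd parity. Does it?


Number of 1s: 5

Yes, parity is correct (5 ones)


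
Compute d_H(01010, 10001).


XOR: 11011
Count of 1s: 4

4


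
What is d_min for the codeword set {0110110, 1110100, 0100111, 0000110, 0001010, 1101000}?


Comparing all pairs, minimum distance: 2
Can detect 1 errors, correct 0 errors

2


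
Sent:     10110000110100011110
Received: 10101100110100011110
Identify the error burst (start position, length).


XOR: 00011100000000000000

Burst at position 3, length 3


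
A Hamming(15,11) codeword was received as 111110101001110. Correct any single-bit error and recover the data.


Syndrome = 0: no error detected

Data: 11011001110 (no errors)


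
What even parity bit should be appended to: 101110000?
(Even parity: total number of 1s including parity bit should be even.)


Number of 1s in data: 4
Parity bit: 0

0


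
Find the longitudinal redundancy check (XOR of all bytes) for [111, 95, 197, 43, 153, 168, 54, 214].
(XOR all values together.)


XOR chain: 111 ^ 95 ^ 197 ^ 43 ^ 153 ^ 168 ^ 54 ^ 214 = 15

15


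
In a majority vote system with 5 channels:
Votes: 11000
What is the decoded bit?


Ones: 2 out of 5
Threshold: 3

0 (2/5 voted 1)


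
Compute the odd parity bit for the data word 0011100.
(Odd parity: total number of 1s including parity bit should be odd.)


Number of 1s in data: 3
Parity bit: 0

0


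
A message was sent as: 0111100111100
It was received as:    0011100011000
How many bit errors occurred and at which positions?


XOR: 0100000100100

3 error(s) at position(s): 1, 7, 10


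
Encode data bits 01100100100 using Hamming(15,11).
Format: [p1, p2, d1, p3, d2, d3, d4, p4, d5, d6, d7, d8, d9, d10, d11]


Parity bits: p1=0, p2=0, p3=1, p4=0

000111000100100


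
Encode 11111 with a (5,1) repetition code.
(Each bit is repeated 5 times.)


Each bit -> 5 copies

1111111111111111111111111


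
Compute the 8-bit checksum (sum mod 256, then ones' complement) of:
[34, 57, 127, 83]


Sum = 301 mod 256 = 45
Complement = 210

210


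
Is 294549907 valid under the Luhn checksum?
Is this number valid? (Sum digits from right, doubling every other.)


Luhn sum = 45
45 mod 10 = 5

Invalid (Luhn sum mod 10 = 5)


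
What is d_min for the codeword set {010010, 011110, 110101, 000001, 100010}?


Comparing all pairs, minimum distance: 2
Can detect 1 errors, correct 0 errors

2


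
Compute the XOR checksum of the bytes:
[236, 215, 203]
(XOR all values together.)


XOR chain: 236 ^ 215 ^ 203 = 240

240


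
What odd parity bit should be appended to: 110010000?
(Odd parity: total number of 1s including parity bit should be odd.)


Number of 1s in data: 3
Parity bit: 0

0


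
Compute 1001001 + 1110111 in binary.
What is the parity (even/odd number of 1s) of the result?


1001001 = 73
1110111 = 119
Sum = 192 = 11000000
1s count = 2

even parity (2 ones in 11000000)


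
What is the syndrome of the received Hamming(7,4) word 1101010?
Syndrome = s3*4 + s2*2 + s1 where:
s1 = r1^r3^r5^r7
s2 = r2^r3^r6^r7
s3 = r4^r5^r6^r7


s1=1, s2=0, s3=0

Syndrome = 1 (error at position 1)


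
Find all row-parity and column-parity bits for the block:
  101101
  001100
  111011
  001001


Row parities: 0010
Column parities: 010011

Row P: 0010, Col P: 010011, Corner: 1


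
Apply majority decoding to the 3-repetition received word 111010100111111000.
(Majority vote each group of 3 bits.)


Groups: 111, 010, 100, 111, 111, 000
Majority votes: 100110

100110


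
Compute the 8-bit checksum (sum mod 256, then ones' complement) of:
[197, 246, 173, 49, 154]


Sum = 819 mod 256 = 51
Complement = 204

204


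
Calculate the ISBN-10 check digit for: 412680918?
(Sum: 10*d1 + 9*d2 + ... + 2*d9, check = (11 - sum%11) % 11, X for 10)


Weighted sum: 210
210 mod 11 = 1

Check digit: X


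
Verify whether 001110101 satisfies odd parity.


Number of 1s: 5

Yes, parity is correct (5 ones)


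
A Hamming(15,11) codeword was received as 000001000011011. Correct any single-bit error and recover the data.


Syndrome = 0: no error detected

Data: 00100011011 (no errors)


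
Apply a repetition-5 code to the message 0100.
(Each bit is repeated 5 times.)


Each bit -> 5 copies

00000111110000000000


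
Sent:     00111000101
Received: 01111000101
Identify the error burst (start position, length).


XOR: 01000000000

Burst at position 1, length 1


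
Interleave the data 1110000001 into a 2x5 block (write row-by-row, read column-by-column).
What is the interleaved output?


Matrix:
  11100
  00001
Read columns: 1010100001

1010100001


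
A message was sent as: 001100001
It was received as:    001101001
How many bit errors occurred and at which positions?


XOR: 000001000

1 error(s) at position(s): 5


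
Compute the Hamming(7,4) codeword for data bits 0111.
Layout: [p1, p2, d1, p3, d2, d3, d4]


Parity bits: p1=0, p2=0, p3=1

0001111


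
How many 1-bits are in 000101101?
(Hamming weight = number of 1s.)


Counting 1s in 000101101

4


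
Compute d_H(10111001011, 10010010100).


XOR: 00101011111
Count of 1s: 7

7


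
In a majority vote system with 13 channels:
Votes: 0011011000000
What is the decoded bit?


Ones: 4 out of 13
Threshold: 7

0 (4/13 voted 1)


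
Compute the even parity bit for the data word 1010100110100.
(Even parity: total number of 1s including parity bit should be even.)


Number of 1s in data: 6
Parity bit: 0

0


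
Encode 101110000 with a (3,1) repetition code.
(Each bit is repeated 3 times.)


Each bit -> 3 copies

111000111111111000000000000


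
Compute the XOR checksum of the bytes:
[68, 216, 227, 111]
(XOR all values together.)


XOR chain: 68 ^ 216 ^ 227 ^ 111 = 16

16


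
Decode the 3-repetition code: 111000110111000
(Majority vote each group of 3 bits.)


Groups: 111, 000, 110, 111, 000
Majority votes: 10110

10110


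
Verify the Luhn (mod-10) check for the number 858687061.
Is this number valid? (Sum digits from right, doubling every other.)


Luhn sum = 37
37 mod 10 = 7

Invalid (Luhn sum mod 10 = 7)


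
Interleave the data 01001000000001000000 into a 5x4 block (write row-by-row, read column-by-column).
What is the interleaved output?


Matrix:
  0100
  1000
  0000
  0100
  0000
Read columns: 01000100100000000000

01000100100000000000


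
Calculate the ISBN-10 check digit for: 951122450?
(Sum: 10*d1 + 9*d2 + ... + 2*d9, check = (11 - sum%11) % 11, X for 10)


Weighted sum: 203
203 mod 11 = 5

Check digit: 6


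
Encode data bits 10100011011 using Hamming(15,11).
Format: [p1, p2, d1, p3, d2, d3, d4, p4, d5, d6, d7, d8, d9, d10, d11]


Parity bits: p1=1, p2=1, p3=0, p4=0

111001000011011


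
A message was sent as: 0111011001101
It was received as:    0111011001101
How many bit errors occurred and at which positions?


XOR: 0000000000000

0 errors (received matches sent)


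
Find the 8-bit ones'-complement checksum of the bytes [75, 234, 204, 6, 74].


Sum = 593 mod 256 = 81
Complement = 174

174


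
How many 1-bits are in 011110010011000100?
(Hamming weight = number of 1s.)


Counting 1s in 011110010011000100

8


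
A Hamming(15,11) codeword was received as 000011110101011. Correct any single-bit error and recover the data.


Syndrome = 11: error at position 11

Data: 01110111011 (corrected bit 11)


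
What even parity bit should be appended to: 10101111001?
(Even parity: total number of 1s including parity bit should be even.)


Number of 1s in data: 7
Parity bit: 1

1


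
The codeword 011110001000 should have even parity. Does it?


Number of 1s: 5

No, parity error (5 ones)


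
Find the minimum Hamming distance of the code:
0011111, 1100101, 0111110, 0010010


Comparing all pairs, minimum distance: 2
Can detect 1 errors, correct 0 errors

2


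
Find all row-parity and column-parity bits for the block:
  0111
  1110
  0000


Row parities: 110
Column parities: 1001

Row P: 110, Col P: 1001, Corner: 0


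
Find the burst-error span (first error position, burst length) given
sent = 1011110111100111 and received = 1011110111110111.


XOR: 0000000000010000

Burst at position 11, length 1


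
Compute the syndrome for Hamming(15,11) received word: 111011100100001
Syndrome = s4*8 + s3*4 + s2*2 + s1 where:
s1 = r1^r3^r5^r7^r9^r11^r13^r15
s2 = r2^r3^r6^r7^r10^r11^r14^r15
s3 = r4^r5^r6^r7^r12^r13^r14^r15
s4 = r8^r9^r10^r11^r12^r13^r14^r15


s1=1, s2=0, s3=0, s4=0

Syndrome = 1 (error at position 1)


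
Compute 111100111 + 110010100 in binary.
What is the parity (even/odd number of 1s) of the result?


111100111 = 487
110010100 = 404
Sum = 891 = 1101111011
1s count = 8

even parity (8 ones in 1101111011)


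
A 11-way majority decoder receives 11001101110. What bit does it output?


Ones: 7 out of 11
Threshold: 6

1 (7/11 voted 1)


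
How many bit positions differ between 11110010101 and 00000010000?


XOR: 11110000101
Count of 1s: 6

6


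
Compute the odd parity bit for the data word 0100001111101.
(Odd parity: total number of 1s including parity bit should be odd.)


Number of 1s in data: 7
Parity bit: 0

0


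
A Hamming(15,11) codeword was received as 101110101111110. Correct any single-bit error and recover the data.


Syndrome = 3: error at position 3

Data: 01011111110 (corrected bit 3)


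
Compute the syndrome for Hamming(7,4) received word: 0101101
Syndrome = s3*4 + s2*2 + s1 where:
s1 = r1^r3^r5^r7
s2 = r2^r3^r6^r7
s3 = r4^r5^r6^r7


s1=0, s2=0, s3=1

Syndrome = 4 (error at position 4)


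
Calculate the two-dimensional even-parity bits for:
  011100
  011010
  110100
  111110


Row parities: 1111
Column parities: 001100

Row P: 1111, Col P: 001100, Corner: 0


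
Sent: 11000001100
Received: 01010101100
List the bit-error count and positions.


XOR: 10010100000

3 error(s) at position(s): 0, 3, 5


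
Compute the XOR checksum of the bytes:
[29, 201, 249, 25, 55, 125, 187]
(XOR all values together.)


XOR chain: 29 ^ 201 ^ 249 ^ 25 ^ 55 ^ 125 ^ 187 = 197

197


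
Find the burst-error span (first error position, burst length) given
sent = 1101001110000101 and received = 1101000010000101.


XOR: 0000001100000000

Burst at position 6, length 2


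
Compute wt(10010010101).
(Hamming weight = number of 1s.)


Counting 1s in 10010010101

5


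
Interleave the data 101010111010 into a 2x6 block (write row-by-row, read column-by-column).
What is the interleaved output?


Matrix:
  101010
  111010
Read columns: 110111001100

110111001100


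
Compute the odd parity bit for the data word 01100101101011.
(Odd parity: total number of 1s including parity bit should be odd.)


Number of 1s in data: 8
Parity bit: 1

1


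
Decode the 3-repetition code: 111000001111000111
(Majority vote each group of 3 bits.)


Groups: 111, 000, 001, 111, 000, 111
Majority votes: 100101

100101


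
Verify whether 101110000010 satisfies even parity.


Number of 1s: 5

No, parity error (5 ones)


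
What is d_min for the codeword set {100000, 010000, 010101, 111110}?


Comparing all pairs, minimum distance: 2
Can detect 1 errors, correct 0 errors

2


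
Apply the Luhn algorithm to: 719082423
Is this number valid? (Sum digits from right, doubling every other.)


Luhn sum = 41
41 mod 10 = 1

Invalid (Luhn sum mod 10 = 1)


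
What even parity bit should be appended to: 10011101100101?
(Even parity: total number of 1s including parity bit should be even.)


Number of 1s in data: 8
Parity bit: 0

0


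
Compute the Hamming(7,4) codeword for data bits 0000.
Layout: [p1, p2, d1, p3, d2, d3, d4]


Parity bits: p1=0, p2=0, p3=0

0000000


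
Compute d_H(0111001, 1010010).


XOR: 1101011
Count of 1s: 5

5


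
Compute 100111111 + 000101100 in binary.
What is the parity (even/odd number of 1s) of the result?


100111111 = 319
000101100 = 44
Sum = 363 = 101101011
1s count = 6

even parity (6 ones in 101101011)


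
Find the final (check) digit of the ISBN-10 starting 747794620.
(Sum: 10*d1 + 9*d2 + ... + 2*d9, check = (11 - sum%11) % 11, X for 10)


Weighted sum: 315
315 mod 11 = 7

Check digit: 4


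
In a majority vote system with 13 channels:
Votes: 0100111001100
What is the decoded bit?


Ones: 6 out of 13
Threshold: 7

0 (6/13 voted 1)


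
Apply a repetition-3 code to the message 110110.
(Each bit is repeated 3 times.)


Each bit -> 3 copies

111111000111111000


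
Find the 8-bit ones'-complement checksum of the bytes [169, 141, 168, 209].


Sum = 687 mod 256 = 175
Complement = 80

80


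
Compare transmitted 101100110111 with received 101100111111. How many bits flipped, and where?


XOR: 000000001000

1 error(s) at position(s): 8


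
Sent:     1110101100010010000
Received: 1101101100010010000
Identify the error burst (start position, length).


XOR: 0011000000000000000

Burst at position 2, length 2


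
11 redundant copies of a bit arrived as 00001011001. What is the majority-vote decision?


Ones: 4 out of 11
Threshold: 6

0 (4/11 voted 1)


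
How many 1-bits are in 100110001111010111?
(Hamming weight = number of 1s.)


Counting 1s in 100110001111010111

11


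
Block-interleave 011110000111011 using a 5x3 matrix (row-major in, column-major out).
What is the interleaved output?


Matrix:
  011
  110
  000
  111
  011
Read columns: 010101101110011

010101101110011


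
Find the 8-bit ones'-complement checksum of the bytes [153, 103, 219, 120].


Sum = 595 mod 256 = 83
Complement = 172

172


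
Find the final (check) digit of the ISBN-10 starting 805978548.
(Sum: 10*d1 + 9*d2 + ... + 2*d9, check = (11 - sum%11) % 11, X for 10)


Weighted sum: 313
313 mod 11 = 5

Check digit: 6


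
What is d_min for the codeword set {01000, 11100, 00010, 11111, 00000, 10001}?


Comparing all pairs, minimum distance: 1
Can detect 0 errors, correct 0 errors

1


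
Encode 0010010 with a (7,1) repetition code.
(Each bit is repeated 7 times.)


Each bit -> 7 copies

0000000000000011111110000000000000011111110000000


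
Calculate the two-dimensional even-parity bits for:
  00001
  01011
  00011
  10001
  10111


Row parities: 11000
Column parities: 01111

Row P: 11000, Col P: 01111, Corner: 0


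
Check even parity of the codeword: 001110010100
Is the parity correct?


Number of 1s: 5

No, parity error (5 ones)


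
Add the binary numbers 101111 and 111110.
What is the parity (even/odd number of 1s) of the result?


101111 = 47
111110 = 62
Sum = 109 = 1101101
1s count = 5

odd parity (5 ones in 1101101)


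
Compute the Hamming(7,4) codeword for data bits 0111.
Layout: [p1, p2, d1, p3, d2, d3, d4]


Parity bits: p1=0, p2=0, p3=1

0001111


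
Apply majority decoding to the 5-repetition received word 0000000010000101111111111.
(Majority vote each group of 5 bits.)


Groups: 00000, 00010, 00010, 11111, 11111
Majority votes: 00011

00011


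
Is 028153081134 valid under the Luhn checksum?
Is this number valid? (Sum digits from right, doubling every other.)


Luhn sum = 35
35 mod 10 = 5

Invalid (Luhn sum mod 10 = 5)


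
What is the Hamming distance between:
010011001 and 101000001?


XOR: 111011000
Count of 1s: 5

5


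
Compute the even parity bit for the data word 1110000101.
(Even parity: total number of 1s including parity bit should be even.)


Number of 1s in data: 5
Parity bit: 1

1


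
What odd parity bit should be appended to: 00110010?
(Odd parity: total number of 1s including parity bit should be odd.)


Number of 1s in data: 3
Parity bit: 0

0


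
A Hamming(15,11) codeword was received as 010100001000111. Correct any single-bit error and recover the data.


Syndrome = 3: error at position 3

Data: 10001000111 (corrected bit 3)


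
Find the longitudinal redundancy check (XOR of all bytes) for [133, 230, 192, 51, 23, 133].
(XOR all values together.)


XOR chain: 133 ^ 230 ^ 192 ^ 51 ^ 23 ^ 133 = 2

2


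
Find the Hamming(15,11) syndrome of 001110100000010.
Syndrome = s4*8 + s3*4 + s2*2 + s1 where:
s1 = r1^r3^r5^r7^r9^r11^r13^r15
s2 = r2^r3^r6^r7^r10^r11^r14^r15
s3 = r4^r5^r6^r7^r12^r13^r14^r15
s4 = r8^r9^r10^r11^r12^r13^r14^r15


s1=1, s2=1, s3=0, s4=1

Syndrome = 11 (error at position 11)


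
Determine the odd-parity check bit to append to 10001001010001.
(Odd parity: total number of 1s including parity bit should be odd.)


Number of 1s in data: 5
Parity bit: 0

0


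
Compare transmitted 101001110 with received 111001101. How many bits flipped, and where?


XOR: 010000011

3 error(s) at position(s): 1, 7, 8


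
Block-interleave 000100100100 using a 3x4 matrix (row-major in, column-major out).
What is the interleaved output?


Matrix:
  0001
  0010
  0100
Read columns: 000001010100

000001010100


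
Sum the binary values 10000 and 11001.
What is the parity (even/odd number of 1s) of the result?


10000 = 16
11001 = 25
Sum = 41 = 101001
1s count = 3

odd parity (3 ones in 101001)


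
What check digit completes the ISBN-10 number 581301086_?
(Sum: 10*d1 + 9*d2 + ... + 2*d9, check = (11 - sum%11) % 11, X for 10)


Weighted sum: 192
192 mod 11 = 5

Check digit: 6


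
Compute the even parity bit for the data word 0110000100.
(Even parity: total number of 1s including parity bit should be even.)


Number of 1s in data: 3
Parity bit: 1

1


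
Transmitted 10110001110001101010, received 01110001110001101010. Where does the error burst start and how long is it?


XOR: 11000000000000000000

Burst at position 0, length 2


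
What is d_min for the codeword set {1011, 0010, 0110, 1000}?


Comparing all pairs, minimum distance: 1
Can detect 0 errors, correct 0 errors

1


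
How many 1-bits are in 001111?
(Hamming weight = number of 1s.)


Counting 1s in 001111

4


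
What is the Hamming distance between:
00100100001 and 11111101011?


XOR: 11011001010
Count of 1s: 6

6


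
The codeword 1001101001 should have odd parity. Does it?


Number of 1s: 5

Yes, parity is correct (5 ones)


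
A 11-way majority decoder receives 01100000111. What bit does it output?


Ones: 5 out of 11
Threshold: 6

0 (5/11 voted 1)


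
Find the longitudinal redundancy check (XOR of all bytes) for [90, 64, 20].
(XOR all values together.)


XOR chain: 90 ^ 64 ^ 20 = 14

14


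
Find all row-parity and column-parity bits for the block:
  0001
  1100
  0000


Row parities: 100
Column parities: 1101

Row P: 100, Col P: 1101, Corner: 1


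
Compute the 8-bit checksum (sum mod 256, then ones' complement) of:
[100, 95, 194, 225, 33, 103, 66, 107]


Sum = 923 mod 256 = 155
Complement = 100

100


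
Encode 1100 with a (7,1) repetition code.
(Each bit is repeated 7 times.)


Each bit -> 7 copies

1111111111111100000000000000


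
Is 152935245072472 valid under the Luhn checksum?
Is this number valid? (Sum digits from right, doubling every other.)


Luhn sum = 54
54 mod 10 = 4

Invalid (Luhn sum mod 10 = 4)


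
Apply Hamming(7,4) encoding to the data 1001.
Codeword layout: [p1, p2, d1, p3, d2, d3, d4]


Parity bits: p1=0, p2=0, p3=1

0011001


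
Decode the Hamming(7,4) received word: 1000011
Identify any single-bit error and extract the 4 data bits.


Syndrome = 0: no error detected

Data: 0011 (no errors)


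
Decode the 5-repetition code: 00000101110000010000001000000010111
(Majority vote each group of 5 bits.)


Groups: 00000, 10111, 00000, 10000, 00100, 00000, 10111
Majority votes: 0100001

0100001


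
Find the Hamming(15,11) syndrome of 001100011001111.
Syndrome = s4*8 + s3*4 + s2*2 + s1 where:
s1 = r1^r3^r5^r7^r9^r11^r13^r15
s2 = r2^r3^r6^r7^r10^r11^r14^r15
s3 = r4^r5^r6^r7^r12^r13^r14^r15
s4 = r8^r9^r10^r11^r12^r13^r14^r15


s1=0, s2=1, s3=1, s4=0

Syndrome = 6 (error at position 6)


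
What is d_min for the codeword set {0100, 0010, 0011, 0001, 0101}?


Comparing all pairs, minimum distance: 1
Can detect 0 errors, correct 0 errors

1


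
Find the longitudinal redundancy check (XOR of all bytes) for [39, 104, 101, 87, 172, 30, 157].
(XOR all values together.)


XOR chain: 39 ^ 104 ^ 101 ^ 87 ^ 172 ^ 30 ^ 157 = 82

82


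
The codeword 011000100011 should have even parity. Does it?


Number of 1s: 5

No, parity error (5 ones)


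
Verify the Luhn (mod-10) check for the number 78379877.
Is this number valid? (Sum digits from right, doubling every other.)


Luhn sum = 55
55 mod 10 = 5

Invalid (Luhn sum mod 10 = 5)


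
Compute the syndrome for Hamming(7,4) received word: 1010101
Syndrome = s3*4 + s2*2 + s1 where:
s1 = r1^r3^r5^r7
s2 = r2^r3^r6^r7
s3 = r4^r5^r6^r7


s1=0, s2=0, s3=0

Syndrome = 0 (no error)


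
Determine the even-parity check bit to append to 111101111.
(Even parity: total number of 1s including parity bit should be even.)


Number of 1s in data: 8
Parity bit: 0

0


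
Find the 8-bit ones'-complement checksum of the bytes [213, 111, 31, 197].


Sum = 552 mod 256 = 40
Complement = 215

215


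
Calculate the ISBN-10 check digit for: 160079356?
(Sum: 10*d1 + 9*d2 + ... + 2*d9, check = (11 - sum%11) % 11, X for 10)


Weighted sum: 190
190 mod 11 = 3

Check digit: 8


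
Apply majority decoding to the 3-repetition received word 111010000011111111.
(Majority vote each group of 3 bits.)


Groups: 111, 010, 000, 011, 111, 111
Majority votes: 100111

100111


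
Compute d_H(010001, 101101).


XOR: 111100
Count of 1s: 4

4


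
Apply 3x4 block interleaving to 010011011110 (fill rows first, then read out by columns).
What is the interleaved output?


Matrix:
  0100
  1101
  1110
Read columns: 011111001010

011111001010


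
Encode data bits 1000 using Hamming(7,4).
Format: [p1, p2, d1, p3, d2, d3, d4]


Parity bits: p1=1, p2=1, p3=0

1110000


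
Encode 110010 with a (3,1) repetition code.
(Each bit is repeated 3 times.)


Each bit -> 3 copies

111111000000111000


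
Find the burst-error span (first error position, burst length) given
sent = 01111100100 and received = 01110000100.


XOR: 00001100000

Burst at position 4, length 2


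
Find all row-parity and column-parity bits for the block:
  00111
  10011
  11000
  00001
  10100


Row parities: 11010
Column parities: 11001

Row P: 11010, Col P: 11001, Corner: 1


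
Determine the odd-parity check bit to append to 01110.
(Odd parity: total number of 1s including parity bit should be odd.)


Number of 1s in data: 3
Parity bit: 0

0


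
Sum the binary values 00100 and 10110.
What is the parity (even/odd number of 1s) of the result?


00100 = 4
10110 = 22
Sum = 26 = 11010
1s count = 3

odd parity (3 ones in 11010)


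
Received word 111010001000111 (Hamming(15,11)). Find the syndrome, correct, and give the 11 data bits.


Syndrome = 0: no error detected

Data: 11001000111 (no errors)


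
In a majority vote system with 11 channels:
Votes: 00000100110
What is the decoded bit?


Ones: 3 out of 11
Threshold: 6

0 (3/11 voted 1)


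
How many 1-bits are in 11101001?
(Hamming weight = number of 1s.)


Counting 1s in 11101001

5


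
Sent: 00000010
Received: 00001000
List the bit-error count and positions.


XOR: 00001010

2 error(s) at position(s): 4, 6


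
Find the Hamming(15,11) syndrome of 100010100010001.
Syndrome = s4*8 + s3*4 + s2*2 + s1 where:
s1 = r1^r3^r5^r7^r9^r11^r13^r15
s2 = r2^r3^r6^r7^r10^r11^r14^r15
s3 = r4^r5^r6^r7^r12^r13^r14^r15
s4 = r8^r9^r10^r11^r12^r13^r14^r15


s1=1, s2=1, s3=1, s4=0

Syndrome = 7 (error at position 7)


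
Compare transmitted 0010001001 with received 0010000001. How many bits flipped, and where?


XOR: 0000001000

1 error(s) at position(s): 6


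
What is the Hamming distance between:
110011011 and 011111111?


XOR: 101100100
Count of 1s: 4

4


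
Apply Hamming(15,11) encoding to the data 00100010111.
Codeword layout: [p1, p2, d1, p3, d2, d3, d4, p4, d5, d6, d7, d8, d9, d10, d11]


Parity bits: p1=1, p2=0, p3=0, p4=0

100001000010111


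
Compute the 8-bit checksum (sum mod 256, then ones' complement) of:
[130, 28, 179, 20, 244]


Sum = 601 mod 256 = 89
Complement = 166

166


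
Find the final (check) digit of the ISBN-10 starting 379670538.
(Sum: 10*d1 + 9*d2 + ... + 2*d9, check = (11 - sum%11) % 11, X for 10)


Weighted sum: 294
294 mod 11 = 8

Check digit: 3


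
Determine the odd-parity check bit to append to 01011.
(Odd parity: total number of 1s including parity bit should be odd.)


Number of 1s in data: 3
Parity bit: 0

0


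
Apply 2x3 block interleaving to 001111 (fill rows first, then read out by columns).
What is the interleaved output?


Matrix:
  001
  111
Read columns: 010111

010111


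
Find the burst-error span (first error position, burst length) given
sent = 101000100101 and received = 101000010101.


XOR: 000000110000

Burst at position 6, length 2


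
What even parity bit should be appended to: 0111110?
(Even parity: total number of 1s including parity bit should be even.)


Number of 1s in data: 5
Parity bit: 1

1


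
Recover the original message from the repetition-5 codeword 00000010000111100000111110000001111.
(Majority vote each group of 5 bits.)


Groups: 00000, 01000, 01111, 00000, 11111, 00000, 01111
Majority votes: 0010101

0010101
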